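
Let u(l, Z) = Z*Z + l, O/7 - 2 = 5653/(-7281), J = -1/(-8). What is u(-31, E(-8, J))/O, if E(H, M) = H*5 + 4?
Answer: 9210465/62363 ≈ 147.69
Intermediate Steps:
J = 1/8 (J = -1*(-1/8) = 1/8 ≈ 0.12500)
E(H, M) = 4 + 5*H (E(H, M) = 5*H + 4 = 4 + 5*H)
O = 62363/7281 (O = 14 + 7*(5653/(-7281)) = 14 + 7*(5653*(-1/7281)) = 14 + 7*(-5653/7281) = 14 - 39571/7281 = 62363/7281 ≈ 8.5652)
u(l, Z) = l + Z**2 (u(l, Z) = Z**2 + l = l + Z**2)
u(-31, E(-8, J))/O = (-31 + (4 + 5*(-8))**2)/(62363/7281) = (-31 + (4 - 40)**2)*(7281/62363) = (-31 + (-36)**2)*(7281/62363) = (-31 + 1296)*(7281/62363) = 1265*(7281/62363) = 9210465/62363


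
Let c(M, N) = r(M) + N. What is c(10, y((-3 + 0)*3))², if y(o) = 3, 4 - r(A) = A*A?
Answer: 8649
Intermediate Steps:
r(A) = 4 - A² (r(A) = 4 - A*A = 4 - A²)
c(M, N) = 4 + N - M² (c(M, N) = (4 - M²) + N = 4 + N - M²)
c(10, y((-3 + 0)*3))² = (4 + 3 - 1*10²)² = (4 + 3 - 1*100)² = (4 + 3 - 100)² = (-93)² = 8649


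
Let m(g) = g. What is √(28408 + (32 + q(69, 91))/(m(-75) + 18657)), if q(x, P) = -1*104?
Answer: 2*√68118177427/3097 ≈ 168.55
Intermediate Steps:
q(x, P) = -104
√(28408 + (32 + q(69, 91))/(m(-75) + 18657)) = √(28408 + (32 - 104)/(-75 + 18657)) = √(28408 - 72/18582) = √(28408 - 72*1/18582) = √(28408 - 12/3097) = √(87979564/3097) = 2*√68118177427/3097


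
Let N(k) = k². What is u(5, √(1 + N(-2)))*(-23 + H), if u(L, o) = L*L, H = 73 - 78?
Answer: -700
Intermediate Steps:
H = -5
u(L, o) = L²
u(5, √(1 + N(-2)))*(-23 + H) = 5²*(-23 - 5) = 25*(-28) = -700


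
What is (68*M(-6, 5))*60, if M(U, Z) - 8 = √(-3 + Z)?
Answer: 32640 + 4080*√2 ≈ 38410.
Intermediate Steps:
M(U, Z) = 8 + √(-3 + Z)
(68*M(-6, 5))*60 = (68*(8 + √(-3 + 5)))*60 = (68*(8 + √2))*60 = (544 + 68*√2)*60 = 32640 + 4080*√2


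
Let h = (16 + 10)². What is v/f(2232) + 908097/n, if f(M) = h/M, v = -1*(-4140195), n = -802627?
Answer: 1854251865615477/135643963 ≈ 1.3670e+7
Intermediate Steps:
v = 4140195
h = 676 (h = 26² = 676)
f(M) = 676/M
v/f(2232) + 908097/n = 4140195/((676/2232)) + 908097/(-802627) = 4140195/((676*(1/2232))) + 908097*(-1/802627) = 4140195/(169/558) - 908097/802627 = 4140195*(558/169) - 908097/802627 = 2310228810/169 - 908097/802627 = 1854251865615477/135643963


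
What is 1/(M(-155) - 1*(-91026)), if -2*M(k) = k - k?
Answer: 1/91026 ≈ 1.0986e-5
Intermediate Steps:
M(k) = 0 (M(k) = -(k - k)/2 = -½*0 = 0)
1/(M(-155) - 1*(-91026)) = 1/(0 - 1*(-91026)) = 1/(0 + 91026) = 1/91026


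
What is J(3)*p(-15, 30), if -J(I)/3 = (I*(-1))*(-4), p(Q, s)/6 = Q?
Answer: 3240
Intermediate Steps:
p(Q, s) = 6*Q
J(I) = -12*I (J(I) = -3*I*(-1)*(-4) = -3*(-I)*(-4) = -12*I)
J(3)*p(-15, 30) = (-12*3)*(6*(-15)) = -36*(-90) = 3240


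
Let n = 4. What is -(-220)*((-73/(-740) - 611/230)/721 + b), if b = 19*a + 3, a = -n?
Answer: -9854429145/613571 ≈ -16061.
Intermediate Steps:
a = -4 (a = -1*4 = -4)
b = -73 (b = 19*(-4) + 3 = -76 + 3 = -73)
-(-220)*((-73/(-740) - 611/230)/721 + b) = -(-220)*((-73/(-740) - 611/230)/721 - 73) = -(-220)*((-73*(-1/740) - 611*1/230)*(1/721) - 73) = -(-220)*((73/740 - 611/230)*(1/721) - 73) = -(-220)*(-8707/3404*1/721 - 73) = -(-220)*(-8707/2454284 - 73) = -(-220)*(-179171439)/2454284 = -1*9854429145/613571 = -9854429145/613571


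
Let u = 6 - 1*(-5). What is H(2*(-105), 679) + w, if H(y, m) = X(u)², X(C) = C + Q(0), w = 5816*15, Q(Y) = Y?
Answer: 87361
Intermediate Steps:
w = 87240
u = 11 (u = 6 + 5 = 11)
X(C) = C (X(C) = C + 0 = C)
H(y, m) = 121 (H(y, m) = 11² = 121)
H(2*(-105), 679) + w = 121 + 87240 = 87361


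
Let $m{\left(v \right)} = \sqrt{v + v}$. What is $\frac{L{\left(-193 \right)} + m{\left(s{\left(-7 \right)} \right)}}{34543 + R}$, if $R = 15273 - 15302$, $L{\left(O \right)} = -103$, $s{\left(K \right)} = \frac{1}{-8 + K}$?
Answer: $- \frac{103}{34514} + \frac{i \sqrt{30}}{517710} \approx -0.0029843 + 1.058 \cdot 10^{-5} i$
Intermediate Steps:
$m{\left(v \right)} = \sqrt{2} \sqrt{v}$ ($m{\left(v \right)} = \sqrt{2 v} = \sqrt{2} \sqrt{v}$)
$R = -29$ ($R = 15273 - 15302 = -29$)
$\frac{L{\left(-193 \right)} + m{\left(s{\left(-7 \right)} \right)}}{34543 + R} = \frac{-103 + \sqrt{2} \sqrt{\frac{1}{-8 - 7}}}{34543 - 29} = \frac{-103 + \sqrt{2} \sqrt{\frac{1}{-15}}}{34514} = \left(-103 + \sqrt{2} \sqrt{- \frac{1}{15}}\right) \frac{1}{34514} = \left(-103 + \sqrt{2} \frac{i \sqrt{15}}{15}\right) \frac{1}{34514} = \left(-103 + \frac{i \sqrt{30}}{15}\right) \frac{1}{34514} = - \frac{103}{34514} + \frac{i \sqrt{30}}{517710}$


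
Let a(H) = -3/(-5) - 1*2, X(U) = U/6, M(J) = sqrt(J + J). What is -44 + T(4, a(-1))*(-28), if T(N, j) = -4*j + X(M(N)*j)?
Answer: -1004/5 + 196*sqrt(2)/15 ≈ -182.32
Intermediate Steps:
M(J) = sqrt(2)*sqrt(J) (M(J) = sqrt(2*J) = sqrt(2)*sqrt(J))
X(U) = U/6 (X(U) = U*(1/6) = U/6)
a(H) = -7/5 (a(H) = -3*(-1/5) - 2 = 3/5 - 2 = -7/5)
T(N, j) = -4*j + j*sqrt(2)*sqrt(N)/6 (T(N, j) = -4*j + ((sqrt(2)*sqrt(N))*j)/6 = -4*j + (j*sqrt(2)*sqrt(N))/6 = -4*j + j*sqrt(2)*sqrt(N)/6)
-44 + T(4, a(-1))*(-28) = -44 + ((1/6)*(-7/5)*(-24 + sqrt(2)*sqrt(4)))*(-28) = -44 + ((1/6)*(-7/5)*(-24 + sqrt(2)*2))*(-28) = -44 + ((1/6)*(-7/5)*(-24 + 2*sqrt(2)))*(-28) = -44 + (28/5 - 7*sqrt(2)/15)*(-28) = -44 + (-784/5 + 196*sqrt(2)/15) = -1004/5 + 196*sqrt(2)/15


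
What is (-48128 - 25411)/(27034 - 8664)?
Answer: -73539/18370 ≈ -4.0032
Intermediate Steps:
(-48128 - 25411)/(27034 - 8664) = -73539/18370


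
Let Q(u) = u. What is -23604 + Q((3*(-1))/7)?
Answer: -165231/7 ≈ -23604.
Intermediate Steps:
-23604 + Q((3*(-1))/7) = -23604 + (3*(-1))/7 = -23604 - 3*1/7 = -23604 - 3/7 = -165231/7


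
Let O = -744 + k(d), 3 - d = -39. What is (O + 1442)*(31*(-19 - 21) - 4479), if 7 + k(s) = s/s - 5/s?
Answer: -23741203/6 ≈ -3.9569e+6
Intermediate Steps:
d = 42 (d = 3 - 1*(-39) = 3 + 39 = 42)
k(s) = -6 - 5/s (k(s) = -7 + (s/s - 5/s) = -7 + (1 - 5/s) = -6 - 5/s)
O = -31505/42 (O = -744 + (-6 - 5/42) = -744 - 257/42 = -31505/42 ≈ -750.12)
(O + 1442)*(31*(-19 - 21) - 4479) = (-31505/42 + 1442)*(31*(-19 - 21) - 4479) = 29059*(31*(-40) - 4479)/42 = 29059*(-1240 - 4479)/42 = (29059/42)*(-5719) = -23741203/6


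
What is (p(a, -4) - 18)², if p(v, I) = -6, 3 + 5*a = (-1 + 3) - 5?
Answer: 576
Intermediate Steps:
a = -6/5 (a = -⅗ + ((-1 + 3) - 5)/5 = -⅗ + (2 - 5)/5 = -⅗ + (⅕)*(-3) = -⅗ - ⅗ = -6/5 ≈ -1.2000)
(p(a, -4) - 18)² = (-6 - 18)² = (-24)² = 576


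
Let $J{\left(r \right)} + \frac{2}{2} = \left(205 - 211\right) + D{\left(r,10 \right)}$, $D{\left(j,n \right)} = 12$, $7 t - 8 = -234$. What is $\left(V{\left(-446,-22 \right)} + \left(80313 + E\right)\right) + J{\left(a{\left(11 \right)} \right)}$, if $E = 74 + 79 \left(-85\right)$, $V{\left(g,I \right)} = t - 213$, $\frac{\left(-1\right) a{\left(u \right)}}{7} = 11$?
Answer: $\frac{514022}{7} \approx 73432.0$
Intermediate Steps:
$t = - \frac{226}{7}$ ($t = \frac{8}{7} + \frac{1}{7} \left(-234\right) = \frac{8}{7} - \frac{234}{7} = - \frac{226}{7} \approx -32.286$)
$a{\left(u \right)} = -77$ ($a{\left(u \right)} = \left(-7\right) 11 = -77$)
$V{\left(g,I \right)} = - \frac{1717}{7}$ ($V{\left(g,I \right)} = - \frac{226}{7} - 213 = - \frac{1717}{7}$)
$J{\left(r \right)} = 5$ ($J{\left(r \right)} = -1 + \left(\left(205 - 211\right) + 12\right) = -1 + \left(-6 + 12\right) = -1 + 6 = 5$)
$E = -6641$ ($E = 74 - 6715 = -6641$)
$\left(V{\left(-446,-22 \right)} + \left(80313 + E\right)\right) + J{\left(a{\left(11 \right)} \right)} = \left(- \frac{1717}{7} + \left(80313 - 6641\right)\right) + 5 = \left(- \frac{1717}{7} + 73672\right) + 5 = \frac{513987}{7} + 5 = \frac{514022}{7}$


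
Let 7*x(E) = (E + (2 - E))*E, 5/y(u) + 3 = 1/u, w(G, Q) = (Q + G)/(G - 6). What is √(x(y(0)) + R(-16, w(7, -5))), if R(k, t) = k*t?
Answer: 4*I*√2 ≈ 5.6569*I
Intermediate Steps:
w(G, Q) = (G + Q)/(-6 + G)
y(u) = 5/(-3 + 1/u)
x(E) = 2*E/7 (x(E) = ((E + (2 - E))*E)/7 = (2*E)/7 = 2*E/7)
√(x(y(0)) + R(-16, w(7, -5))) = √(2*(-5*0/(-1 + 3*0))/7 - 16*(7 - 5)/(-6 + 7)) = √(2*(-5*0/(-1 + 0))/7 - 16*2/1) = √(2*(-5*0/(-1))/7 - 16*2) = √(2*(-5*0*(-1))/7 - 16*2) = √((2/7)*0 - 32) = √(0 - 32) = √(-32) = 4*I*√2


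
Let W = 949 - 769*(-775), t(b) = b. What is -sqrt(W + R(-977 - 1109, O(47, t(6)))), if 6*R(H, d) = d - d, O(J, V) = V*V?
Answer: -2*sqrt(149231) ≈ -772.61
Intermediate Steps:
W = 596924 (W = 949 + 595975 = 596924)
O(J, V) = V**2
R(H, d) = 0 (R(H, d) = (d - d)/6 = (1/6)*0 = 0)
-sqrt(W + R(-977 - 1109, O(47, t(6)))) = -sqrt(596924 + 0) = -sqrt(596924) = -2*sqrt(149231)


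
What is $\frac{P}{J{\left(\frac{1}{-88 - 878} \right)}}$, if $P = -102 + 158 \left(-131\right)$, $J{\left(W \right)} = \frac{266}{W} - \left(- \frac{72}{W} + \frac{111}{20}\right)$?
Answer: $\frac{416000}{6530271} \approx 0.063703$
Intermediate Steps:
$J{\left(W \right)} = - \frac{111}{20} + \frac{338}{W}$ ($J{\left(W \right)} = \frac{266}{W} - \left(- \frac{72}{W} + 111 \cdot \frac{1}{20}\right) = \frac{266}{W} - \left(- \frac{72}{W} + \frac{111}{20}\right) = \frac{266}{W} - \left(\frac{111}{20} - \frac{72}{W}\right) = - \frac{111}{20} + \frac{338}{W}$)
$P = -20800$ ($P = -102 - 20698 = -20800$)
$\frac{P}{J{\left(\frac{1}{-88 - 878} \right)}} = - \frac{20800}{- \frac{111}{20} + \frac{338}{\frac{1}{-88 - 878}}} = - \frac{20800}{- \frac{111}{20} + \frac{338}{\frac{1}{-966}}} = - \frac{20800}{- \frac{111}{20} + \frac{338}{- \frac{1}{966}}} = - \frac{20800}{- \frac{111}{20} + 338 \left(-966\right)} = - \frac{20800}{- \frac{111}{20} - 326508} = - \frac{20800}{- \frac{6530271}{20}} = \left(-20800\right) \left(- \frac{20}{6530271}\right) = \frac{416000}{6530271}$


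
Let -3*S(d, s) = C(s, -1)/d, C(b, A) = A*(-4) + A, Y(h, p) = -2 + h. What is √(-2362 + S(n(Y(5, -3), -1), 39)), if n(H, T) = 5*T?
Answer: 7*I*√1205/5 ≈ 48.598*I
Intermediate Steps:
C(b, A) = -3*A (C(b, A) = -4*A + A = -3*A)
S(d, s) = -1/d (S(d, s) = -(-3*(-1))/(3*d) = -1/d)
√(-2362 + S(n(Y(5, -3), -1), 39)) = √(-2362 - 1/(5*(-1))) = √(-2362 - 1/(-5)) = √(-2362 - 1*(-⅕)) = √(-2362 + ⅕) = √(-11809/5) = 7*I*√1205/5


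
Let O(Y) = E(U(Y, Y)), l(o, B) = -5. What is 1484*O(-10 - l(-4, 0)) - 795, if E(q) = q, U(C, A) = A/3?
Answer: -9805/3 ≈ -3268.3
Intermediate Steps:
U(C, A) = A/3 (U(C, A) = A*(⅓) = A/3)
O(Y) = Y/3
1484*O(-10 - l(-4, 0)) - 795 = 1484*((-10 - 1*(-5))/3) - 795 = 1484*((-10 + 5)/3) - 795 = 1484*((⅓)*(-5)) - 795 = 1484*(-5/3) - 795 = -7420/3 - 795 = -9805/3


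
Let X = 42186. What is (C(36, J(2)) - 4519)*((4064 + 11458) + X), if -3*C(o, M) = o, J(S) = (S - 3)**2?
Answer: -261474948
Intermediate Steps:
J(S) = (-3 + S)**2
C(o, M) = -o/3
(C(36, J(2)) - 4519)*((4064 + 11458) + X) = (-1/3*36 - 4519)*((4064 + 11458) + 42186) = (-12 - 4519)*(15522 + 42186) = -4531*57708 = -261474948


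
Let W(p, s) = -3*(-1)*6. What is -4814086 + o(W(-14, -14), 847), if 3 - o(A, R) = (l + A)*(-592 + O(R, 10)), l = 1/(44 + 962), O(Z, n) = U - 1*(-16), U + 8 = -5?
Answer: -4832301297/1006 ≈ -4.8035e+6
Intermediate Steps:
U = -13 (U = -8 - 5 = -13)
O(Z, n) = 3 (O(Z, n) = -13 - 1*(-16) = -13 + 16 = 3)
l = 1/1006 ≈ 0.00099404
W(p, s) = 18 (W(p, s) = 3*6 = 18)
o(A, R) = 3607/1006 + 589*A (o(A, R) = 3 - (1/1006 + A)*(-592 + 3) = 3 - (1/1006 + A)*(-589) = 3 - (-589/1006 - 589*A) = 3 + (589/1006 + 589*A) = 3607/1006 + 589*A)
-4814086 + o(W(-14, -14), 847) = -4814086 + (3607/1006 + 589*18) = -4814086 + (3607/1006 + 10602) = -4814086 + 10669219/1006 = -4832301297/1006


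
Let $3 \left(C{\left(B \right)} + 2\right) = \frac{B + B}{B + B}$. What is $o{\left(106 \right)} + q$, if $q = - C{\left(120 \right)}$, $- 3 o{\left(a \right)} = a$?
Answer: $- \frac{101}{3} \approx -33.667$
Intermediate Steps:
$C{\left(B \right)} = - \frac{5}{3}$ ($C{\left(B \right)} = -2 + \frac{\left(B + B\right) \frac{1}{B + B}}{3} = -2 + \frac{2 B \frac{1}{2 B}}{3} = -2 + \frac{1}{3} \cdot 1 = -2 + \frac{1}{3} = - \frac{5}{3}$)
$o{\left(a \right)} = - \frac{a}{3}$
$q = \frac{5}{3}$ ($q = \left(-1\right) \left(- \frac{5}{3}\right) = \frac{5}{3} \approx 1.6667$)
$o{\left(106 \right)} + q = \left(- \frac{1}{3}\right) 106 + \frac{5}{3} = - \frac{106}{3} + \frac{5}{3} = - \frac{101}{3}$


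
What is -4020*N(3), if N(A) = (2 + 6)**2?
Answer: -257280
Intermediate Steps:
N(A) = 64 (N(A) = 8**2 = 64)
-4020*N(3) = -4020*64 = -257280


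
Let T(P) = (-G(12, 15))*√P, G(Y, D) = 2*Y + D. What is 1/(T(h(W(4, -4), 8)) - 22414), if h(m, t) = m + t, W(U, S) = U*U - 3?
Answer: -3202/71765065 + 39*√21/502355455 ≈ -4.4262e-5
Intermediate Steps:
G(Y, D) = D + 2*Y
W(U, S) = -3 + U² (W(U, S) = U² - 3 = -3 + U²)
T(P) = -39*√P (T(P) = (-(15 + 2*12))*√P = (-(15 + 24))*√P = (-1*39)*√P = -39*√P)
1/(T(h(W(4, -4), 8)) - 22414) = 1/(-39*√((-3 + 4²) + 8) - 22414) = 1/(-39*√((-3 + 16) + 8) - 22414) = 1/(-39*√(13 + 8) - 22414) = 1/(-39*√21 - 22414) = 1/(-22414 - 39*√21)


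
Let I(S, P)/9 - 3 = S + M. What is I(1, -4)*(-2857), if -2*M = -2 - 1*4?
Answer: -179991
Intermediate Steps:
M = 3 (M = -(-2 - 1*4)/2 = -(-2 - 4)/2 = -1/2*(-6) = 3)
I(S, P) = 54 + 9*S (I(S, P) = 27 + 9*(S + 3) = 27 + 9*(3 + S) = 27 + (27 + 9*S) = 54 + 9*S)
I(1, -4)*(-2857) = (54 + 9*1)*(-2857) = (54 + 9)*(-2857) = 63*(-2857) = -179991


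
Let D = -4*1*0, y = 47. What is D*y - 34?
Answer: -34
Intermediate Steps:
D = 0 (D = -4*0 = 0)
D*y - 34 = 0*47 - 34 = 0 - 34 = -34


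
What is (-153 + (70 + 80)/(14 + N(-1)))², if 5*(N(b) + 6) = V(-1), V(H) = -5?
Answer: 848241/49 ≈ 17311.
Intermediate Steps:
N(b) = -7 (N(b) = -6 + (⅕)*(-5) = -6 - 1 = -7)
(-153 + (70 + 80)/(14 + N(-1)))² = (-153 + (70 + 80)/(14 - 7))² = (-153 + 150/7)² = (-921/7)² = 848241/49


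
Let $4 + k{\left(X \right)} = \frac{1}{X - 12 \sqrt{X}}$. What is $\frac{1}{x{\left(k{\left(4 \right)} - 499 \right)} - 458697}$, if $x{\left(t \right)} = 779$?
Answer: $- \frac{1}{457918} \approx -2.1838 \cdot 10^{-6}$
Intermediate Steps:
$k{\left(X \right)} = -4 + \frac{1}{X - 12 \sqrt{X}}$
$\frac{1}{x{\left(k{\left(4 \right)} - 499 \right)} - 458697} = \frac{1}{779 - 458697} = \frac{1}{-457918} = - \frac{1}{457918}$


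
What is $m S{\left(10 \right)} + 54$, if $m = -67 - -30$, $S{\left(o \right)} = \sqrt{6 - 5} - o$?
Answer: $387$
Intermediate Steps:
$S{\left(o \right)} = 1 - o$ ($S{\left(o \right)} = \sqrt{1} - o = 1 - o$)
$m = -37$ ($m = -67 + 30 = -37$)
$m S{\left(10 \right)} + 54 = - 37 \left(1 - 10\right) + 54 = \left(-37\right) \left(-9\right) + 54 = 333 + 54 = 387$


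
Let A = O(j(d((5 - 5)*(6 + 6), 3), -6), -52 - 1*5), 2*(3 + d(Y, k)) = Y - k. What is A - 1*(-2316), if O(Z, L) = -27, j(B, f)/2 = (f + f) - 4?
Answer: 2289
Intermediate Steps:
d(Y, k) = -3 + Y/2 - k/2 (d(Y, k) = -3 + (Y - k)/2 = -3 + (Y/2 - k/2) = -3 + Y/2 - k/2)
j(B, f) = -8 + 4*f (j(B, f) = 2*((f + f) - 4) = 2*(2*f - 4) = 2*(-4 + 2*f) = -8 + 4*f)
A = -27
A - 1*(-2316) = -27 - 1*(-2316) = -27 + 2316 = 2289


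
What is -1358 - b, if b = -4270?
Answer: 2912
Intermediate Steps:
-1358 - b = -1358 - 1*(-4270) = -1358 + 4270 = 2912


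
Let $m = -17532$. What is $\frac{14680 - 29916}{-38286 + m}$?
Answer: $\frac{7618}{27909} \approx 0.27296$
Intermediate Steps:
$\frac{14680 - 29916}{-38286 + m} = \frac{14680 - 29916}{-38286 - 17532} = - \frac{15236}{-55818} = \left(-15236\right) \left(- \frac{1}{55818}\right) = \frac{7618}{27909}$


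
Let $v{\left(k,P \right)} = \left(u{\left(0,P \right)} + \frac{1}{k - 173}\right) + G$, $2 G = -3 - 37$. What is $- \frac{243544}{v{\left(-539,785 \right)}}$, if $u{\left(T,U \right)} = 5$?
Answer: $\frac{173403328}{10681} \approx 16235.0$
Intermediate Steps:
$G = -20$ ($G = \frac{-3 - 37}{2} = \frac{1}{2} \left(-40\right) = -20$)
$v{\left(k,P \right)} = -15 + \frac{1}{-173 + k}$ ($v{\left(k,P \right)} = \left(5 + \frac{1}{k - 173}\right) - 20 = \left(5 + \frac{1}{-173 + k}\right) - 20 = -15 + \frac{1}{-173 + k}$)
$- \frac{243544}{v{\left(-539,785 \right)}} = - \frac{243544}{\frac{1}{-173 - 539} \left(2596 - -8085\right)} = - \frac{243544}{\frac{1}{-712} \left(2596 + 8085\right)} = - \frac{243544}{\left(- \frac{1}{712}\right) 10681} = - \frac{243544}{- \frac{10681}{712}} = \left(-243544\right) \left(- \frac{712}{10681}\right) = \frac{173403328}{10681}$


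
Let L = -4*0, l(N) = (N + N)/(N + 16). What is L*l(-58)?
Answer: 0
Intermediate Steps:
l(N) = 2*N/(16 + N) (l(N) = (2*N)/(16 + N) = 2*N/(16 + N))
L = 0
L*l(-58) = 0*(2*(-58)/(16 - 58)) = 0*(2*(-58)/(-42)) = 0*(2*(-58)*(-1/42)) = 0*(58/21) = 0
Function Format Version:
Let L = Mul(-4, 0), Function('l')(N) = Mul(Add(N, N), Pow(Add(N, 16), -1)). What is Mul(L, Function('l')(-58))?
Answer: 0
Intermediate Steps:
Function('l')(N) = Mul(2, N, Pow(Add(16, N), -1)) (Function('l')(N) = Mul(Mul(2, N), Pow(Add(16, N), -1)) = Mul(2, N, Pow(Add(16, N), -1)))
L = 0
Mul(L, Function('l')(-58)) = Mul(0, Mul(2, -58, Pow(Add(16, -58), -1))) = Mul(0, Mul(2, -58, Pow(-42, -1))) = Mul(0, Mul(2, -58, Rational(-1, 42))) = Mul(0, Rational(58, 21)) = 0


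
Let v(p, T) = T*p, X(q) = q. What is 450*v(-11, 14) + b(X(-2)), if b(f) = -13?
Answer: -69313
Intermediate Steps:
450*v(-11, 14) + b(X(-2)) = 450*(14*(-11)) - 13 = 450*(-154) - 13 = -69300 - 13 = -69313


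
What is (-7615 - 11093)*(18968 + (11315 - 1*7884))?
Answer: -419040492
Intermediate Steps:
(-7615 - 11093)*(18968 + (11315 - 1*7884)) = -18708*(18968 + (11315 - 7884)) = -18708*(18968 + 3431) = -18708*22399 = -419040492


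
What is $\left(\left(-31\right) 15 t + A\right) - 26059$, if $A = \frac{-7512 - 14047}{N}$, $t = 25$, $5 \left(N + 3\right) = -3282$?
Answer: $- \frac{124136353}{3297} \approx -37651.0$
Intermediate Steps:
$N = - \frac{3297}{5}$ ($N = -3 + \frac{1}{5} \left(-3282\right) = -3 - \frac{3282}{5} = - \frac{3297}{5} \approx -659.4$)
$A = \frac{107795}{3297}$ ($A = \frac{-7512 - 14047}{- \frac{3297}{5}} = \left(-7512 - 14047\right) \left(- \frac{5}{3297}\right) = \left(-21559\right) \left(- \frac{5}{3297}\right) = \frac{107795}{3297} \approx 32.695$)
$\left(\left(-31\right) 15 t + A\right) - 26059 = \left(\left(-31\right) 15 \cdot 25 + \frac{107795}{3297}\right) - 26059 = \left(\left(-465\right) 25 + \frac{107795}{3297}\right) - 26059 = \left(-11625 + \frac{107795}{3297}\right) - 26059 = - \frac{38219830}{3297} - 26059 = - \frac{124136353}{3297}$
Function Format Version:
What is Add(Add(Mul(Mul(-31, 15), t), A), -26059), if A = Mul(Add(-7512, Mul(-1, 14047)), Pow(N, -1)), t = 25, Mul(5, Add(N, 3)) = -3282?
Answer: Rational(-124136353, 3297) ≈ -37651.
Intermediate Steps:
N = Rational(-3297, 5) (N = Add(-3, Mul(Rational(1, 5), -3282)) = Add(-3, Rational(-3282, 5)) = Rational(-3297, 5) ≈ -659.40)
A = Rational(107795, 3297) (A = Mul(Add(-7512, Mul(-1, 14047)), Pow(Rational(-3297, 5), -1)) = Mul(Add(-7512, -14047), Rational(-5, 3297)) = Mul(-21559, Rational(-5, 3297)) = Rational(107795, 3297) ≈ 32.695)
Add(Add(Mul(Mul(-31, 15), t), A), -26059) = Add(Add(Mul(Mul(-31, 15), 25), Rational(107795, 3297)), -26059) = Add(Add(Mul(-465, 25), Rational(107795, 3297)), -26059) = Add(Add(-11625, Rational(107795, 3297)), -26059) = Add(Rational(-38219830, 3297), -26059) = Rational(-124136353, 3297)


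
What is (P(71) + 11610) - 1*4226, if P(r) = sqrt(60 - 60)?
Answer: 7384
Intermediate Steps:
P(r) = 0 (P(r) = sqrt(0) = 0)
(P(71) + 11610) - 1*4226 = (0 + 11610) - 1*4226 = 11610 - 4226 = 7384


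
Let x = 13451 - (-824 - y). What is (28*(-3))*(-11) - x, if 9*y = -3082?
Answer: -117077/9 ≈ -13009.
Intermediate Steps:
y = -3082/9 (y = (1/9)*(-3082) = -3082/9 ≈ -342.44)
x = 125393/9 (x = 13451 - (-824 - 1*(-3082/9)) = 13451 - (-824 + 3082/9) = 13451 - 1*(-4334/9) = 13451 + 4334/9 = 125393/9 ≈ 13933.)
(28*(-3))*(-11) - x = (28*(-3))*(-11) - 1*125393/9 = -84*(-11) - 125393/9 = 924 - 125393/9 = -117077/9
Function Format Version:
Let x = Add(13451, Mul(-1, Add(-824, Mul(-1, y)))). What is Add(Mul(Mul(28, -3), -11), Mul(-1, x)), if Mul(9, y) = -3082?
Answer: Rational(-117077, 9) ≈ -13009.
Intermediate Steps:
y = Rational(-3082, 9) (y = Mul(Rational(1, 9), -3082) = Rational(-3082, 9) ≈ -342.44)
x = Rational(125393, 9) (x = Add(13451, Mul(-1, Add(-824, Mul(-1, Rational(-3082, 9))))) = Add(13451, Mul(-1, Add(-824, Rational(3082, 9)))) = Add(13451, Mul(-1, Rational(-4334, 9))) = Add(13451, Rational(4334, 9)) = Rational(125393, 9) ≈ 13933.)
Add(Mul(Mul(28, -3), -11), Mul(-1, x)) = Add(Mul(Mul(28, -3), -11), Mul(-1, Rational(125393, 9))) = Add(Mul(-84, -11), Rational(-125393, 9)) = Add(924, Rational(-125393, 9)) = Rational(-117077, 9)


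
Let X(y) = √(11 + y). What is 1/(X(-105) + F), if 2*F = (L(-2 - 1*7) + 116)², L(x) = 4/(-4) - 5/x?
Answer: 21902400/146232628367 - 6561*I*√94/292465256734 ≈ 0.00014978 - 2.175e-7*I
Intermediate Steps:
L(x) = -1 - 5/x (L(x) = 4*(-¼) - 5/x = -1 - 5/x)
F = 540800/81 (F = ((-5 - (-2 - 1*7))/(-2 - 1*7) + 116)²/2 = ((-5 - (-2 - 7))/(-2 - 7) + 116)²/2 = ((-5 - 1*(-9))/(-9) + 116)²/2 = (-(-5 + 9)/9 + 116)²/2 = (-⅑*4 + 116)²/2 = (-4/9 + 116)²/2 = (1040/9)²/2 = (½)*(1081600/81) = 540800/81 ≈ 6676.5)
1/(X(-105) + F) = 1/(√(11 - 105) + 540800/81) = 1/(√(-94) + 540800/81) = 1/(I*√94 + 540800/81) = 1/(540800/81 + I*√94)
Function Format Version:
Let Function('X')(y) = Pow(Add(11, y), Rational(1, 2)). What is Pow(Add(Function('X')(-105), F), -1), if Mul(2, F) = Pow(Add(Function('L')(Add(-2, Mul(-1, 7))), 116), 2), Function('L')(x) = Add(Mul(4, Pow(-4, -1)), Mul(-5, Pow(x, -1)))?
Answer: Add(Rational(21902400, 146232628367), Mul(Rational(-6561, 292465256734), I, Pow(94, Rational(1, 2)))) ≈ Add(0.00014978, Mul(-2.1750e-7, I))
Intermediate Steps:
Function('L')(x) = Add(-1, Mul(-5, Pow(x, -1))) (Function('L')(x) = Add(Mul(4, Rational(-1, 4)), Mul(-5, Pow(x, -1))) = Add(-1, Mul(-5, Pow(x, -1))))
F = Rational(540800, 81) (F = Mul(Rational(1, 2), Pow(Add(Mul(Pow(Add(-2, Mul(-1, 7)), -1), Add(-5, Mul(-1, Add(-2, Mul(-1, 7))))), 116), 2)) = Mul(Rational(1, 2), Pow(Add(Mul(Pow(Add(-2, -7), -1), Add(-5, Mul(-1, Add(-2, -7)))), 116), 2)) = Mul(Rational(1, 2), Pow(Add(Mul(Pow(-9, -1), Add(-5, Mul(-1, -9))), 116), 2)) = Mul(Rational(1, 2), Pow(Add(Mul(Rational(-1, 9), Add(-5, 9)), 116), 2)) = Mul(Rational(1, 2), Pow(Add(Mul(Rational(-1, 9), 4), 116), 2)) = Mul(Rational(1, 2), Pow(Add(Rational(-4, 9), 116), 2)) = Mul(Rational(1, 2), Pow(Rational(1040, 9), 2)) = Mul(Rational(1, 2), Rational(1081600, 81)) = Rational(540800, 81) ≈ 6676.5)
Pow(Add(Function('X')(-105), F), -1) = Pow(Add(Pow(Add(11, -105), Rational(1, 2)), Rational(540800, 81)), -1) = Pow(Add(Pow(-94, Rational(1, 2)), Rational(540800, 81)), -1) = Pow(Add(Mul(I, Pow(94, Rational(1, 2))), Rational(540800, 81)), -1) = Pow(Add(Rational(540800, 81), Mul(I, Pow(94, Rational(1, 2)))), -1)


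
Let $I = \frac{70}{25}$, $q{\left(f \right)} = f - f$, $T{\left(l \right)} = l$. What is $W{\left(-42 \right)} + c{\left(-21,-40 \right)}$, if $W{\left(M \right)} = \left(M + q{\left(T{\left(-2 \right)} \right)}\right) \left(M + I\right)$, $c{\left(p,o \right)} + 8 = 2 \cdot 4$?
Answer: $\frac{8232}{5} \approx 1646.4$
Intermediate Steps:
$q{\left(f \right)} = 0$
$c{\left(p,o \right)} = 0$ ($c{\left(p,o \right)} = -8 + 2 \cdot 4 = -8 + 8 = 0$)
$I = \frac{14}{5}$ ($I = 70 \cdot \frac{1}{25} = \frac{14}{5} \approx 2.8$)
$W{\left(M \right)} = M \left(\frac{14}{5} + M\right)$ ($W{\left(M \right)} = \left(M + 0\right) \left(M + \frac{14}{5}\right) = M \left(\frac{14}{5} + M\right)$)
$W{\left(-42 \right)} + c{\left(-21,-40 \right)} = \frac{1}{5} \left(-42\right) \left(14 + 5 \left(-42\right)\right) + 0 = \frac{1}{5} \left(-42\right) \left(14 - 210\right) + 0 = \frac{1}{5} \left(-42\right) \left(-196\right) + 0 = \frac{8232}{5} + 0 = \frac{8232}{5}$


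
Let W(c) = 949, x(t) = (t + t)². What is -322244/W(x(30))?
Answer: -24788/73 ≈ -339.56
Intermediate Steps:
x(t) = 4*t² (x(t) = (2*t)² = 4*t²)
-322244/W(x(30)) = -322244/949 = -322244*1/949 = -24788/73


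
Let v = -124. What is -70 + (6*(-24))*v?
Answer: 17786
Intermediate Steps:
-70 + (6*(-24))*v = -70 + (6*(-24))*(-124) = -70 - 144*(-124) = -70 + 17856 = 17786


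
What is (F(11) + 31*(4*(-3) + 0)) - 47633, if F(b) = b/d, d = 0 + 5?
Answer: -240014/5 ≈ -48003.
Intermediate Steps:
d = 5
F(b) = b/5
(F(11) + 31*(4*(-3) + 0)) - 47633 = ((1/5)*11 + 31*(4*(-3) + 0)) - 47633 = (11/5 + 31*(-12 + 0)) - 47633 = (11/5 + 31*(-12)) - 47633 = (11/5 - 372) - 47633 = -1849/5 - 47633 = -240014/5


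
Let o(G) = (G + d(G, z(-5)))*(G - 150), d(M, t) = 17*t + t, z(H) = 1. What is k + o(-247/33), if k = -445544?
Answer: -487000775/1089 ≈ -4.4720e+5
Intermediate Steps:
d(M, t) = 18*t
o(G) = (-150 + G)*(18 + G) (o(G) = (G + 18*1)*(G - 150) = (G + 18)*(-150 + G) = (18 + G)*(-150 + G) = (-150 + G)*(18 + G))
k + o(-247/33) = -445544 + (-2700 + (-247/33)² - (-32604)/33) = -445544 + (-2700 + (-247*1/33)² - (-32604)/33) = -445544 + (-2700 + (-247/33)² - 132*(-247/33)) = -445544 + (-2700 + 61009/1089 + 988) = -445544 - 1803359/1089 = -487000775/1089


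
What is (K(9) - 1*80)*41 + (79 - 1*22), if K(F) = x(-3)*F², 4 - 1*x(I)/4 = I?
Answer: 89765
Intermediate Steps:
x(I) = 16 - 4*I
K(F) = 28*F² (K(F) = (16 - 4*(-3))*F² = (16 + 12)*F² = 28*F²)
(K(9) - 1*80)*41 + (79 - 1*22) = (28*9² - 1*80)*41 + (79 - 1*22) = (28*81 - 80)*41 + (79 - 22) = (2268 - 80)*41 + 57 = 2188*41 + 57 = 89708 + 57 = 89765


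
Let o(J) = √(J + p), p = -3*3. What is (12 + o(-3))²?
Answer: 132 + 48*I*√3 ≈ 132.0 + 83.138*I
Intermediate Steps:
p = -9
o(J) = √(-9 + J) (o(J) = √(J - 9) = √(-9 + J))
(12 + o(-3))² = (12 + √(-9 - 3))² = (12 + √(-12))² = (12 + 2*I*√3)²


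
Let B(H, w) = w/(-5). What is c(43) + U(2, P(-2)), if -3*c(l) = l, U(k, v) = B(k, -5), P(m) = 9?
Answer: -40/3 ≈ -13.333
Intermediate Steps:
B(H, w) = -w/5 (B(H, w) = w*(-⅕) = -w/5)
U(k, v) = 1 (U(k, v) = -⅕*(-5) = 1)
c(l) = -l/3
c(43) + U(2, P(-2)) = -⅓*43 + 1 = -43/3 + 1 = -40/3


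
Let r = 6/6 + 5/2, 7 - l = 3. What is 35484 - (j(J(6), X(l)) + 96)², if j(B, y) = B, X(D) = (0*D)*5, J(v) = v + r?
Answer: 97415/4 ≈ 24354.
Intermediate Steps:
l = 4 (l = 7 - 1*3 = 7 - 3 = 4)
r = 7/2 (r = 6*(⅙) + 5*(½) = 1 + 5/2 = 7/2 ≈ 3.5000)
J(v) = 7/2 + v (J(v) = v + 7/2 = 7/2 + v)
X(D) = 0 (X(D) = 0*5 = 0)
35484 - (j(J(6), X(l)) + 96)² = 35484 - ((7/2 + 6) + 96)² = 35484 - (19/2 + 96)² = 35484 - (211/2)² = 35484 - 1*44521/4 = 35484 - 44521/4 = 97415/4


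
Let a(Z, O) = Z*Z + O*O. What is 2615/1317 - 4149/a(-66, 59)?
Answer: 32602/22389 ≈ 1.4562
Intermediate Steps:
a(Z, O) = O² + Z² (a(Z, O) = Z² + O² = O² + Z²)
2615/1317 - 4149/a(-66, 59) = 2615/1317 - 4149/(59² + (-66)²) = 2615*(1/1317) - 4149/(3481 + 4356) = 2615/1317 - 4149/7837 = 2615/1317 - 4149*1/7837 = 2615/1317 - 9/17 = 32602/22389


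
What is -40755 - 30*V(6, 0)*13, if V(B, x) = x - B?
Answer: -38415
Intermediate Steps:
-40755 - 30*V(6, 0)*13 = -40755 - 30*(0 - 1*6)*13 = -40755 - 30*(0 - 6)*13 = -40755 - 30*(-6)*13 = -40755 - (-180)*13 = -40755 - 1*(-2340) = -40755 + 2340 = -38415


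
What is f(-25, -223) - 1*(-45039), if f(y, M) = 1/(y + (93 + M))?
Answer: 6981044/155 ≈ 45039.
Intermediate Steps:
f(y, M) = 1/(93 + M + y)
f(-25, -223) - 1*(-45039) = 1/(93 - 223 - 25) - 1*(-45039) = 1/(-155) + 45039 = -1/155 + 45039 = 6981044/155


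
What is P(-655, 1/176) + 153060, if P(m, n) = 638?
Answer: 153698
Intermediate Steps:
P(-655, 1/176) + 153060 = 638 + 153060 = 153698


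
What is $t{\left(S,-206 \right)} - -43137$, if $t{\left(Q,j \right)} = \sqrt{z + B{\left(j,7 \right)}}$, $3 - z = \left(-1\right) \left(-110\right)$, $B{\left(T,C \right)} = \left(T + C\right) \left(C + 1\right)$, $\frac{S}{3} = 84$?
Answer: $43137 + i \sqrt{1699} \approx 43137.0 + 41.219 i$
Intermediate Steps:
$S = 252$ ($S = 3 \cdot 84 = 252$)
$B{\left(T,C \right)} = \left(1 + C\right) \left(C + T\right)$ ($B{\left(T,C \right)} = \left(C + T\right) \left(1 + C\right) = \left(1 + C\right) \left(C + T\right)$)
$z = -107$ ($z = 3 - \left(-1\right) \left(-110\right) = 3 - 110 = -107$)
$t{\left(Q,j \right)} = \sqrt{-51 + 8 j}$ ($t{\left(Q,j \right)} = \sqrt{-107 + \left(7 + j + 7^{2} + 7 j\right)} = \sqrt{-107 + \left(7 + j + 49 + 7 j\right)} = \sqrt{-107 + \left(56 + 8 j\right)} = \sqrt{-51 + 8 j}$)
$t{\left(S,-206 \right)} - -43137 = \sqrt{-51 + 8 \left(-206\right)} - -43137 = \sqrt{-51 - 1648} + 43137 = \sqrt{-1699} + 43137 = i \sqrt{1699} + 43137 = 43137 + i \sqrt{1699}$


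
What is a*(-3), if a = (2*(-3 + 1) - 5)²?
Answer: -243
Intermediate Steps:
a = 81 (a = (2*(-2) - 5)² = (-4 - 5)² = (-9)² = 81)
a*(-3) = 81*(-3) = -243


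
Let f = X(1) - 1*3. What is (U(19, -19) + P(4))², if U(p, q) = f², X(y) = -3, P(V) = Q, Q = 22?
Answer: 3364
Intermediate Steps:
P(V) = 22
f = -6 (f = -3 - 1*3 = -3 - 3 = -6)
U(p, q) = 36 (U(p, q) = (-6)² = 36)
(U(19, -19) + P(4))² = (36 + 22)² = 58² = 3364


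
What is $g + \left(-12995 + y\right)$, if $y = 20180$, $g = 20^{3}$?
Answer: $15185$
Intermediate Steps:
$g = 8000$
$g + \left(-12995 + y\right) = 8000 + \left(-12995 + 20180\right) = 8000 + 7185 = 15185$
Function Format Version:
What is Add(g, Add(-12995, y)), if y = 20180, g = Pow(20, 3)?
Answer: 15185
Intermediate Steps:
g = 8000
Add(g, Add(-12995, y)) = Add(8000, Add(-12995, 20180)) = Add(8000, 7185) = 15185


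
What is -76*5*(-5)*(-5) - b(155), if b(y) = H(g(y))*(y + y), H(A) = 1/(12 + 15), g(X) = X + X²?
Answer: -256810/27 ≈ -9511.5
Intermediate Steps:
H(A) = 1/27
b(y) = 2*y/27 (b(y) = (y + y)/27 = (2*y)/27 = 2*y/27)
-76*5*(-5)*(-5) - b(155) = -76*5*(-5)*(-5) - 2*155/27 = -(-1900)*(-5) - 1*310/27 = -76*125 - 310/27 = -9500 - 310/27 = -256810/27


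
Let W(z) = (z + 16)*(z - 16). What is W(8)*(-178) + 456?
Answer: 34632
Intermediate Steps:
W(z) = (-16 + z)*(16 + z) (W(z) = (16 + z)*(-16 + z) = (-16 + z)*(16 + z))
W(8)*(-178) + 456 = (-256 + 8²)*(-178) + 456 = (-256 + 64)*(-178) + 456 = -192*(-178) + 456 = 34176 + 456 = 34632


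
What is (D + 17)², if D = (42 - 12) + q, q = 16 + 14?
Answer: 5929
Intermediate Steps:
q = 30
D = 60 (D = (42 - 12) + 30 = 30 + 30 = 60)
(D + 17)² = (60 + 17)² = 77² = 5929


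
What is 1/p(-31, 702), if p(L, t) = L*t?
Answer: -1/21762 ≈ -4.5952e-5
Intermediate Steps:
1/p(-31, 702) = 1/(-31*702) = 1/(-21762) = -1/21762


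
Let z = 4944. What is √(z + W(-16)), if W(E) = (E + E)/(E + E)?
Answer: √4945 ≈ 70.321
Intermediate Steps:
W(E) = 1 (W(E) = (2*E)/((2*E)) = (2*E)*(1/(2*E)) = 1)
√(z + W(-16)) = √(4944 + 1) = √4945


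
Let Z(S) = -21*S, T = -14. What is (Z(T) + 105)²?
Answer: 159201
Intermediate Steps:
(Z(T) + 105)² = (-21*(-14) + 105)² = (294 + 105)² = 399² = 159201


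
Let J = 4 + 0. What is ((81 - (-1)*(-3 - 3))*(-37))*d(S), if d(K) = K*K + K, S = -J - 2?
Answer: -83250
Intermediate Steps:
J = 4
S = -6 (S = -1*4 - 2 = -4 - 2 = -6)
d(K) = K + K² (d(K) = K² + K = K + K²)
((81 - (-1)*(-3 - 3))*(-37))*d(S) = ((81 - (-1)*(-3 - 3))*(-37))*(-6*(1 - 6)) = ((81 - (-1)*(-6))*(-37))*(-6*(-5)) = ((81 - 1*6)*(-37))*30 = ((81 - 6)*(-37))*30 = (75*(-37))*30 = -2775*30 = -83250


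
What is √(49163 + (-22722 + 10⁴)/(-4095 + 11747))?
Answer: √719637225802/3826 ≈ 221.72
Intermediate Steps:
√(49163 + (-22722 + 10⁴)/(-4095 + 11747)) = √(49163 + (-22722 + 10000)/7652) = √(49163 - 12722*1/7652) = √(49163 - 6361/3826) = √(188091277/3826) = √719637225802/3826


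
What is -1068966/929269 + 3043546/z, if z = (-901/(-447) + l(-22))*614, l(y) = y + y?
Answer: -638277818320893/5353954536161 ≈ -119.22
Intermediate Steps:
l(y) = 2*y
z = -11522938/447 (z = (-901/(-447) + 2*(-22))*614 = (-901*(-1/447) - 44)*614 = (901/447 - 44)*614 = -18767/447*614 = -11522938/447 ≈ -25778.)
-1068966/929269 + 3043546/z = -1068966/929269 + 3043546/(-11522938/447) = -1068966*1/929269 + 3043546*(-447/11522938) = -1068966/929269 - 680232531/5761469 = -638277818320893/5353954536161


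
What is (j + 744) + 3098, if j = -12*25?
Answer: 3542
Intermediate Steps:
j = -300
(j + 744) + 3098 = (-300 + 744) + 3098 = 444 + 3098 = 3542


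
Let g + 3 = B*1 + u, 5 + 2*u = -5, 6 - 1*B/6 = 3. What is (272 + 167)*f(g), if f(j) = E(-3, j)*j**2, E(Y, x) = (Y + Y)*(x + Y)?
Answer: -1843800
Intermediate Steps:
B = 18 (B = 36 - 6*3 = 36 - 18 = 18)
u = -5 (u = -5/2 + (1/2)*(-5) = -5/2 - 5/2 = -5)
E(Y, x) = 2*Y*(Y + x) (E(Y, x) = (2*Y)*(Y + x) = 2*Y*(Y + x))
g = 10 (g = -3 + (18*1 - 5) = -3 + (18 - 5) = -3 + 13 = 10)
f(j) = j**2*(18 - 6*j) (f(j) = (2*(-3)*(-3 + j))*j**2 = (18 - 6*j)*j**2 = j**2*(18 - 6*j))
(272 + 167)*f(g) = (272 + 167)*(6*10**2*(3 - 1*10)) = 439*(6*100*(3 - 10)) = 439*(6*100*(-7)) = 439*(-4200) = -1843800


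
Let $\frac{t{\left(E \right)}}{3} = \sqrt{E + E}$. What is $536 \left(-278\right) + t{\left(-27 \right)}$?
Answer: $-149008 + 9 i \sqrt{6} \approx -1.4901 \cdot 10^{5} + 22.045 i$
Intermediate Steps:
$t{\left(E \right)} = 3 \sqrt{2} \sqrt{E}$ ($t{\left(E \right)} = 3 \sqrt{E + E} = 3 \sqrt{2 E} = 3 \sqrt{2} \sqrt{E}$)
$536 \left(-278\right) + t{\left(-27 \right)} = 536 \left(-278\right) + 3 \sqrt{2} \sqrt{-27} = -149008 + 3 \sqrt{2} \cdot 3 i \sqrt{3} = -149008 + 9 i \sqrt{6}$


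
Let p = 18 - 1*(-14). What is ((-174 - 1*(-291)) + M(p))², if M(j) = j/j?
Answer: 13924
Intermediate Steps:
p = 32 (p = 18 + 14 = 32)
M(j) = 1
((-174 - 1*(-291)) + M(p))² = ((-174 - 1*(-291)) + 1)² = ((-174 + 291) + 1)² = (117 + 1)² = 118² = 13924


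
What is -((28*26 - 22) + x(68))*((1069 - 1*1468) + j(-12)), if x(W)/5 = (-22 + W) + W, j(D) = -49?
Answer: 571648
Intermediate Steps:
x(W) = -110 + 10*W (x(W) = 5*((-22 + W) + W) = 5*(-22 + 2*W) = -110 + 10*W)
-((28*26 - 22) + x(68))*((1069 - 1*1468) + j(-12)) = -((28*26 - 22) + (-110 + 10*68))*((1069 - 1*1468) - 49) = -((728 - 22) + (-110 + 680))*((1069 - 1468) - 49) = -(706 + 570)*(-399 - 49) = -1276*(-448) = -1*(-571648) = 571648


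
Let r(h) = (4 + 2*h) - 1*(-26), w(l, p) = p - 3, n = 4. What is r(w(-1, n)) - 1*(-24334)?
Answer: 24366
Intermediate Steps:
w(l, p) = -3 + p
r(h) = 30 + 2*h (r(h) = (4 + 2*h) + 26 = 30 + 2*h)
r(w(-1, n)) - 1*(-24334) = (30 + 2*(-3 + 4)) - 1*(-24334) = (30 + 2*1) + 24334 = (30 + 2) + 24334 = 32 + 24334 = 24366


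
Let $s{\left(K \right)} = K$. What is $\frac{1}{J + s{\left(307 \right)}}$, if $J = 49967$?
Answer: $\frac{1}{50274} \approx 1.9891 \cdot 10^{-5}$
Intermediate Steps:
$\frac{1}{J + s{\left(307 \right)}} = \frac{1}{49967 + 307} = \frac{1}{50274}$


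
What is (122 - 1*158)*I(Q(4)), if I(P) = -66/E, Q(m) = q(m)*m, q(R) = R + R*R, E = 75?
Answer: 792/25 ≈ 31.680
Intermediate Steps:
q(R) = R + R²
Q(m) = m²*(1 + m) (Q(m) = (m*(1 + m))*m = m²*(1 + m))
I(P) = -22/25 (I(P) = -66/75 = -66*1/75 = -22/25)
(122 - 1*158)*I(Q(4)) = (122 - 1*158)*(-22/25) = (122 - 158)*(-22/25) = -36*(-22/25) = 792/25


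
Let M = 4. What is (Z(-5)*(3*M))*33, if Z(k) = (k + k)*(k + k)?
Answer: 39600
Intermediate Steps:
Z(k) = 4*k² (Z(k) = (2*k)*(2*k) = 4*k²)
(Z(-5)*(3*M))*33 = ((4*(-5)²)*(3*4))*33 = ((4*25)*12)*33 = (100*12)*33 = 1200*33 = 39600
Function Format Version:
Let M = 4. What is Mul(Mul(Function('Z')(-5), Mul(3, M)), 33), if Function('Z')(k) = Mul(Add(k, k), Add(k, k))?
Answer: 39600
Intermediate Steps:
Function('Z')(k) = Mul(4, Pow(k, 2)) (Function('Z')(k) = Mul(Mul(2, k), Mul(2, k)) = Mul(4, Pow(k, 2)))
Mul(Mul(Function('Z')(-5), Mul(3, M)), 33) = Mul(Mul(Mul(4, Pow(-5, 2)), Mul(3, 4)), 33) = Mul(Mul(Mul(4, 25), 12), 33) = Mul(Mul(100, 12), 33) = Mul(1200, 33) = 39600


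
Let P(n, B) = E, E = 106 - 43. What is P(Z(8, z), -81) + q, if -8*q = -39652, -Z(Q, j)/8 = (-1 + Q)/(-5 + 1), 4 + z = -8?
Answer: 10039/2 ≈ 5019.5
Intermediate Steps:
z = -12 (z = -4 - 8 = -12)
Z(Q, j) = -2 + 2*Q (Z(Q, j) = -8*(-1 + Q)/(-5 + 1) = -8*(-1 + Q)/(-4) = -8*(-1 + Q)*(-1)/4 = -8*(1/4 - Q/4) = -2 + 2*Q)
E = 63
P(n, B) = 63
q = 9913/2 (q = -1/8*(-39652) = 9913/2 ≈ 4956.5)
P(Z(8, z), -81) + q = 63 + 9913/2 = 10039/2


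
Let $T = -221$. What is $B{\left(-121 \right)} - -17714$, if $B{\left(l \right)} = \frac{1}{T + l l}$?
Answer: $\frac{255435881}{14420} \approx 17714.0$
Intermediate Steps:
$B{\left(l \right)} = \frac{1}{-221 + l^{2}}$ ($B{\left(l \right)} = \frac{1}{-221 + l l} = \frac{1}{-221 + l^{2}}$)
$B{\left(-121 \right)} - -17714 = \frac{1}{-221 + \left(-121\right)^{2}} - -17714 = \frac{1}{-221 + 14641} + 17714 = \frac{1}{14420} + 17714 = \frac{255435881}{14420}$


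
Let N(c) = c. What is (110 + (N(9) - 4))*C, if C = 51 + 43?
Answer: 10810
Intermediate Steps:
C = 94
(110 + (N(9) - 4))*C = (110 + (9 - 4))*94 = (110 + 5)*94 = 115*94 = 10810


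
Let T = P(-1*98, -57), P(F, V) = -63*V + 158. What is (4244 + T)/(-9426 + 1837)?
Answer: -7993/7589 ≈ -1.0532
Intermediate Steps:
P(F, V) = 158 - 63*V
T = 3749 (T = 158 - 63*(-57) = 158 + 3591 = 3749)
(4244 + T)/(-9426 + 1837) = (4244 + 3749)/(-9426 + 1837) = 7993/(-7589) = 7993*(-1/7589) = -7993/7589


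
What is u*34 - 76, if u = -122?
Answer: -4224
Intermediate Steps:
u*34 - 76 = -122*34 - 76 = -4148 - 76 = -4224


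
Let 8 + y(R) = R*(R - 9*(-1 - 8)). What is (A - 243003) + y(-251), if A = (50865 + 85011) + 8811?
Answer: -55654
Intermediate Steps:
A = 144687 (A = 135876 + 8811 = 144687)
y(R) = -8 + R*(81 + R) (y(R) = -8 + R*(R - 9*(-1 - 8)) = -8 + R*(R - 9*(-9)) = -8 + R*(R + 81) = -8 + R*(81 + R))
(A - 243003) + y(-251) = (144687 - 243003) + (-8 + (-251)² + 81*(-251)) = -98316 + (-8 + 63001 - 20331) = -98316 + 42662 = -55654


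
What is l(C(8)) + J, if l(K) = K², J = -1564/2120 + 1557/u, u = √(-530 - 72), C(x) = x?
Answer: 33529/530 - 1557*I*√602/602 ≈ 63.262 - 63.459*I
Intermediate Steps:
u = I*√602 (u = √(-602) = I*√602 ≈ 24.536*I)
J = -391/530 - 1557*I*√602/602 (J = -1564/2120 + 1557/((I*√602)) = -1564*1/2120 + 1557*(-I*√602/602) = -391/530 - 1557*I*√602/602 ≈ -0.73774 - 63.459*I)
l(C(8)) + J = 8² + (-391/530 - 1557*I*√602/602) = 64 + (-391/530 - 1557*I*√602/602) = 33529/530 - 1557*I*√602/602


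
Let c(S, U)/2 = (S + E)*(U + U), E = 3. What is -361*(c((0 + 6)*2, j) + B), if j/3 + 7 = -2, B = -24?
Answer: 593484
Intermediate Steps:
j = -27 (j = -21 + 3*(-2) = -21 - 6 = -27)
c(S, U) = 4*U*(3 + S) (c(S, U) = 2*((S + 3)*(U + U)) = 2*((3 + S)*(2*U)) = 2*(2*U*(3 + S)) = 4*U*(3 + S))
-361*(c((0 + 6)*2, j) + B) = -361*(4*(-27)*(3 + (0 + 6)*2) - 24) = -361*(4*(-27)*(3 + 6*2) - 24) = -361*(4*(-27)*(3 + 12) - 24) = -361*(4*(-27)*15 - 24) = -361*(-1620 - 24) = -361*(-1644) = 593484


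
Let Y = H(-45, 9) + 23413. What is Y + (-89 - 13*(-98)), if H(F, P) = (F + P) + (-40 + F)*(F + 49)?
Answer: 24222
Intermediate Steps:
H(F, P) = F + P + (-40 + F)*(49 + F) (H(F, P) = (F + P) + (-40 + F)*(49 + F) = F + P + (-40 + F)*(49 + F))
Y = 23037 (Y = (-1960 + 9 + (-45)² + 10*(-45)) + 23413 = (-1960 + 9 + 2025 - 450) + 23413 = -376 + 23413 = 23037)
Y + (-89 - 13*(-98)) = 23037 + (-89 - 13*(-98)) = 23037 + (-89 + 1274) = 23037 + 1185 = 24222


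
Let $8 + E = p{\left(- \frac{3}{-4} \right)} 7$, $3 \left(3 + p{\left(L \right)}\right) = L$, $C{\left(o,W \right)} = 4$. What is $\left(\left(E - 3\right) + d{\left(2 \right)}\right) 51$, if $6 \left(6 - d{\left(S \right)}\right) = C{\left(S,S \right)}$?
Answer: $- \frac{5083}{4} \approx -1270.8$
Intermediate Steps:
$p{\left(L \right)} = -3 + \frac{L}{3}$
$d{\left(S \right)} = \frac{16}{3}$ ($d{\left(S \right)} = 6 - \frac{2}{3} = \frac{16}{3}$)
$E = - \frac{109}{4}$ ($E = -8 + \left(-3 + \frac{\left(-3\right) \frac{1}{-4}}{3}\right) 7 = -8 + \left(-3 + \frac{\left(-3\right) \left(- \frac{1}{4}\right)}{3}\right) 7 = -8 + \left(-3 + \frac{1}{3} \cdot \frac{3}{4}\right) 7 = -8 + \left(-3 + \frac{1}{4}\right) 7 = -8 - \frac{77}{4} = - \frac{109}{4} \approx -27.25$)
$\left(\left(E - 3\right) + d{\left(2 \right)}\right) 51 = \left(\left(- \frac{109}{4} - 3\right) + \frac{16}{3}\right) 51 = \left(- \frac{121}{4} + \frac{16}{3}\right) 51 = \left(- \frac{299}{12}\right) 51 = - \frac{5083}{4}$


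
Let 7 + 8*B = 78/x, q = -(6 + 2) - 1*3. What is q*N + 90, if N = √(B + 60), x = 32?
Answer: 90 - 11*√15214/16 ≈ 5.2003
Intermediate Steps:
q = -11 (q = -1*8 - 3 = -8 - 3 = -11)
B = -73/128 (B = -7/8 + (78/32)/8 = -7/8 + (78*(1/32))/8 = -7/8 + (⅛)*(39/16) = -7/8 + 39/128 = -73/128 ≈ -0.57031)
N = √15214/16 (N = √(-73/128 + 60) = √(7607/128) = √15214/16 ≈ 7.7091)
q*N + 90 = -11*√15214/16 + 90 = 90 - 11*√15214/16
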